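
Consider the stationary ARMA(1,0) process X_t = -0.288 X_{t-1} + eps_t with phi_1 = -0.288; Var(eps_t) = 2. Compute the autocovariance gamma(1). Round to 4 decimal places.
\gamma(1) = -0.6281

Multiply the model equation by X_{t-k} and take expectations. With theta_0 = psi_0 = 1 and psi_j the MA(infinity) weights, this gives
  gamma(k) - sum_i phi_i gamma(k-i) = c_k,
  c_k = sigma^2 * sum_{j=k..q} theta_j psi_{j-k}   (c_k = 0 for k > q),
using gamma(-m) = gamma(m).
Pure AR (q = 0): c_0 = sigma^2 = 2, c_k = 0 for k >= 1.
Equations for k = 0 and k = 1 (AR order 1):
  gamma(0) = phi_1 gamma(1) + c_0
  gamma(1) = phi_1 gamma(0) + c_1
Substituting the second into the first: gamma(0) (1 - phi_1^2) = c_0 + phi_1 c_1, so
  gamma(0) = c_0 / (1 - phi_1^2) = 2 / (1 - (-0.288)^2) = 2 / 0.917056 = 2.180892.
  gamma(1) = phi_1 gamma(0) = (-0.288)(2.180892) = -0.628097.
Therefore gamma(1) = -0.6281 (to 4 decimal places).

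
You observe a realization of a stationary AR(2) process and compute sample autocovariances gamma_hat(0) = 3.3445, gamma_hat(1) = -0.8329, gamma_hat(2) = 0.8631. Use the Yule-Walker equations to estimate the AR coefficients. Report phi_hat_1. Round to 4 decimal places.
\hat\phi_{1} = -0.1970

The Yule-Walker equations for an AR(p) process read, in matrix form,
  Gamma_p phi = r_p,   with   (Gamma_p)_{ij} = gamma(|i - j|),
                       (r_p)_i = gamma(i),   i,j = 1..p.
Substitute the sample gammas (Toeplitz matrix and right-hand side of size 2):
  Gamma_p = [[3.3445, -0.8329], [-0.8329, 3.3445]]
  r_p     = [-0.8329, 0.8631]
Written out:
  3.3445 phi_1 - 0.8329 phi_2 = -0.8329
  -0.8329 phi_1 + 3.3445 phi_2 = 0.8631
Solve by Cramer's rule:
  det = gamma(0)^2 - gamma(1)^2 = (3.3445)^2 - (-0.8329)^2 = 11.18568025 - 0.69372241 = 10.49195784
  phi_hat_1 = [gamma(1) gamma(0) - gamma(1) gamma(2)] / det = [(-0.8329)(3.3445) - (-0.8329)(0.8631)] / 10.49195784 = -2.06675806 / 10.49195784 = -0.197
  phi_hat_2 = [gamma(0) gamma(2) - gamma(1)^2] / det = [(3.3445)(0.8631) - (-0.8329)^2] / 10.49195784 = 2.19291554 / 10.49195784 = 0.209
So phi_hat = [-0.1970, 0.2090].
Therefore phi_hat_1 = -0.1970.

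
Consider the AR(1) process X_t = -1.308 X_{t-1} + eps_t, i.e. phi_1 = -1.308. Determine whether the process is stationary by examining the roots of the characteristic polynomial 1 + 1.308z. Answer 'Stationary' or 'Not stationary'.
\text{Not stationary}

The AR(p) characteristic polynomial is P(z) = 1 + 1.308z.
Stationarity requires all roots to lie outside the unit circle, i.e. |z| > 1 for every root.
This is linear in z: 1 + (1.308) z = 0  =>  z = -1/(1.308) = -0.764526,  |z| = 0.764526.
Moduli of all roots: 0.7645.
All moduli strictly greater than 1? No.
Verdict: Not stationary.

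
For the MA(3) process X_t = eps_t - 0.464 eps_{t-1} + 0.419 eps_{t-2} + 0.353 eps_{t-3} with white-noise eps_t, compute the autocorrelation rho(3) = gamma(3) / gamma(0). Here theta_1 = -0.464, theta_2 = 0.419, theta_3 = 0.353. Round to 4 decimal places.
\rho(3) = 0.2329

For an MA(q) process with theta_0 = 1, the autocovariance is
  gamma(k) = sigma^2 * sum_{i=0..q-k} theta_i * theta_{i+k},
and rho(k) = gamma(k) / gamma(0). Sigma^2 cancels.
  numerator   = (1)*(0.353) = 0.353.
  denominator = (1)^2 + (-0.464)^2 + (0.419)^2 + (0.353)^2 = 1.515466.
  rho(3) = 0.353 / 1.515466 = 0.2329.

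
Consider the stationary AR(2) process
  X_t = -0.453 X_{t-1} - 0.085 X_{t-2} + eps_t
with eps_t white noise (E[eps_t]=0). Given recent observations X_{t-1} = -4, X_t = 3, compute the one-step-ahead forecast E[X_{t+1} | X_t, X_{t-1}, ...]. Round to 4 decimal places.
E[X_{t+1} \mid \mathcal F_t] = -1.0190

For an AR(p) model X_t = c + sum_i phi_i X_{t-i} + eps_t, the
one-step-ahead conditional mean is
  E[X_{t+1} | X_t, ...] = c + sum_i phi_i X_{t+1-i}.
Substitute known values:
  E[X_{t+1} | ...] = (-0.453) * (3) + (-0.085) * (-4)
                   = -1.0190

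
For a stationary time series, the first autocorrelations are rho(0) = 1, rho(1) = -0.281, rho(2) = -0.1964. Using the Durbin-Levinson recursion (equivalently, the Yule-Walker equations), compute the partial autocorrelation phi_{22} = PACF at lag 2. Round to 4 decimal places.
\phi_{22} = -0.2990

The PACF at lag k is phi_{kk}, the last component of the solution
to the Yule-Walker system G_k phi = r_k where
  (G_k)_{ij} = rho(|i - j|), (r_k)_i = rho(i), i,j = 1..k.
Equivalently, Durbin-Levinson gives phi_{kk} iteratively:
  phi_{11} = rho(1)
  phi_{kk} = [rho(k) - sum_{j=1..k-1} phi_{k-1,j} rho(k-j)]
            / [1 - sum_{j=1..k-1} phi_{k-1,j} rho(j)],
  phi_{k,j} = phi_{k-1,j} - phi_{kk} phi_{k-1,k-j},  j = 1..k-1.
Step k = 1:
  phi_11 = rho(1) = -0.281.
Step k = 2:
  phi_22 = [rho(2) - phi_11 rho(1)] / [1 - phi_11 rho(1)] = [-0.1964 - (-0.281)(-0.281)] / [1 - (-0.281)(-0.281)]
         = -0.275361 / 0.921039 = -0.299.
Therefore phi_{22} = -0.2990.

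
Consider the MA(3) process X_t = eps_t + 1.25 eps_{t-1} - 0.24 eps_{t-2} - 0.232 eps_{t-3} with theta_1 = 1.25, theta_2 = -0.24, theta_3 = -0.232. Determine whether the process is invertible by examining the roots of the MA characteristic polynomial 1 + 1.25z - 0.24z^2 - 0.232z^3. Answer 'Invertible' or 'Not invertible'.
\text{Not invertible}

The MA(q) characteristic polynomial is P(z) = 1 + 1.25z - 0.24z^2 - 0.232z^3.
Invertibility requires all roots to lie outside the unit circle, i.e. |z| > 1 for every root.
Degree 3: look for a simple real root z0 first, then factor out (1 - z/z0) and solve the remaining quadratic.
Testing z0 = -2.5: P(-2.5) = 1 + (1.25)(-2.5) + (-0.24)(-2.5)^2 + (-0.232)(-2.5)^3
  = 1 + (-3.125) + (-1.5) + (3.625) = 0.  So z_0 = -2.5 is a root, |z_0| = 2.5.
Divide out the factor (1 + 0.4 z) = (1 - z/z0) (since 1/z0 = -0.4):
  P(z) = (1 + 0.4 z)(1 + (0.85) z + (-0.58) z^2)
  [check: z-coef 0.85 - (-0.4) = 1.25; z^2-coef -0.58 - (-0.4)(0.85) = -0.24; z^3-coef -(-0.4)(-0.58) = -0.232.]
Remaining roots from the quadratic factor 1 + (0.85) z + (-0.58) z^2:
  Set 1 + (0.85) z + (-0.58) z^2 = 0, i.e. a z^2 + b z + c = 0 with a = -0.58, b = 0.85, c = 1.
  Discriminant D = b^2 - 4ac = (0.85)^2 - 4*(-0.58)*1 = 0.7225 - (-2.32) = 3.0425.
  D >= 0, so the roots are real: z = (-b +/- sqrt(D)) / (2a) = (-0.85 +/- 1.744276) / (-1.16).
    z_1 = (-0.85 + 1.744276) / (-1.16) = -0.7709,   |z_1| = 0.7709.
    z_2 = (-0.85 - 1.744276) / (-1.16) = 2.2364,   |z_2| = 2.2364.
Moduli of all roots: 2.5000, 0.7709, 2.2364.
All moduli strictly greater than 1? No.
Verdict: Not invertible.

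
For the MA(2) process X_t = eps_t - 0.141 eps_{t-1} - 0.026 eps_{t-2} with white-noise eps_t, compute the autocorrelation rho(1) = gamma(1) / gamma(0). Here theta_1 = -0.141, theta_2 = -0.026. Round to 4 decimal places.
\rho(1) = -0.1346

For an MA(q) process with theta_0 = 1, the autocovariance is
  gamma(k) = sigma^2 * sum_{i=0..q-k} theta_i * theta_{i+k},
and rho(k) = gamma(k) / gamma(0). Sigma^2 cancels.
  numerator   = (1)*(-0.141) + (-0.141)*(-0.026) = -0.137334.
  denominator = (1)^2 + (-0.141)^2 + (-0.026)^2 = 1.020557.
  rho(1) = -0.137334 / 1.020557 = -0.1346.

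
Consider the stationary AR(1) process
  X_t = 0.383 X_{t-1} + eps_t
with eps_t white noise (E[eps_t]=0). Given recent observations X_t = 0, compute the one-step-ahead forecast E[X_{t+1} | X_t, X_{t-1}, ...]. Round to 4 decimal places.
E[X_{t+1} \mid \mathcal F_t] = 0.0000

For an AR(p) model X_t = c + sum_i phi_i X_{t-i} + eps_t, the
one-step-ahead conditional mean is
  E[X_{t+1} | X_t, ...] = c + sum_i phi_i X_{t+1-i}.
Substitute known values:
  E[X_{t+1} | ...] = (0.383) * (0)
                   = 0.0000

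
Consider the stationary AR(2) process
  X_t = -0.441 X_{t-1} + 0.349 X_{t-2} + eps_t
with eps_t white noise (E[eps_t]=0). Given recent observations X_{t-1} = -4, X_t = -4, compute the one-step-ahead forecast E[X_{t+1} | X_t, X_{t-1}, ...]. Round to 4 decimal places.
E[X_{t+1} \mid \mathcal F_t] = 0.3680

For an AR(p) model X_t = c + sum_i phi_i X_{t-i} + eps_t, the
one-step-ahead conditional mean is
  E[X_{t+1} | X_t, ...] = c + sum_i phi_i X_{t+1-i}.
Substitute known values:
  E[X_{t+1} | ...] = (-0.441) * (-4) + (0.349) * (-4)
                   = 0.3680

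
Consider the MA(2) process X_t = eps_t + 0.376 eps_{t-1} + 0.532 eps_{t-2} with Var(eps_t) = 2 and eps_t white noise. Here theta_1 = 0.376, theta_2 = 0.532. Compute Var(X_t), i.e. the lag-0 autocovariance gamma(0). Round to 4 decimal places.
\gamma(0) = 2.8488

For an MA(q) process X_t = eps_t + sum_i theta_i eps_{t-i} with
Var(eps_t) = sigma^2, the variance is
  gamma(0) = sigma^2 * (1 + sum_i theta_i^2).
  sum_i theta_i^2 = (0.376)^2 + (0.532)^2 = 0.141376 + 0.283024 = 0.4244.
  gamma(0) = 2 * (1 + 0.4244) = 2 * 1.4244 = 2.8488.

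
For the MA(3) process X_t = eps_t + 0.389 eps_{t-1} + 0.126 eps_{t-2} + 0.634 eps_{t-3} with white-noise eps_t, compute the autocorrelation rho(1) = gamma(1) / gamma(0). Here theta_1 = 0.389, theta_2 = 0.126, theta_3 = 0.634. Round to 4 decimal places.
\rho(1) = 0.3300

For an MA(q) process with theta_0 = 1, the autocovariance is
  gamma(k) = sigma^2 * sum_{i=0..q-k} theta_i * theta_{i+k},
and rho(k) = gamma(k) / gamma(0). Sigma^2 cancels.
  numerator   = (1)*(0.389) + (0.389)*(0.126) + (0.126)*(0.634) = 0.517898.
  denominator = (1)^2 + (0.389)^2 + (0.126)^2 + (0.634)^2 = 1.569153.
  rho(1) = 0.517898 / 1.569153 = 0.3300.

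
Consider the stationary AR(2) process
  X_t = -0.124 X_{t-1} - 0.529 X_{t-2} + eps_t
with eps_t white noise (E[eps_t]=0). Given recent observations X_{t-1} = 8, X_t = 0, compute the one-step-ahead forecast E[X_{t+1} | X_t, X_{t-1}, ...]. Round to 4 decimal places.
E[X_{t+1} \mid \mathcal F_t] = -4.2320

For an AR(p) model X_t = c + sum_i phi_i X_{t-i} + eps_t, the
one-step-ahead conditional mean is
  E[X_{t+1} | X_t, ...] = c + sum_i phi_i X_{t+1-i}.
Substitute known values:
  E[X_{t+1} | ...] = (-0.124) * (0) + (-0.529) * (8)
                   = -4.2320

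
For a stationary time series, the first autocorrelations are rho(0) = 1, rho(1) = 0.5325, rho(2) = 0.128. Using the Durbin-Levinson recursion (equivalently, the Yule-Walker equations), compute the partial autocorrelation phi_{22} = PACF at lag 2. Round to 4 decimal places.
\phi_{22} = -0.2171

The PACF at lag k is phi_{kk}, the last component of the solution
to the Yule-Walker system G_k phi = r_k where
  (G_k)_{ij} = rho(|i - j|), (r_k)_i = rho(i), i,j = 1..k.
Equivalently, Durbin-Levinson gives phi_{kk} iteratively:
  phi_{11} = rho(1)
  phi_{kk} = [rho(k) - sum_{j=1..k-1} phi_{k-1,j} rho(k-j)]
            / [1 - sum_{j=1..k-1} phi_{k-1,j} rho(j)],
  phi_{k,j} = phi_{k-1,j} - phi_{kk} phi_{k-1,k-j},  j = 1..k-1.
Step k = 1:
  phi_11 = rho(1) = 0.5325.
Step k = 2:
  phi_22 = [rho(2) - phi_11 rho(1)] / [1 - phi_11 rho(1)] = [0.128 - (0.5325)(0.5325)] / [1 - (0.5325)(0.5325)]
         = -0.15555625 / 0.71644375 = -0.2171.
Therefore phi_{22} = -0.2171.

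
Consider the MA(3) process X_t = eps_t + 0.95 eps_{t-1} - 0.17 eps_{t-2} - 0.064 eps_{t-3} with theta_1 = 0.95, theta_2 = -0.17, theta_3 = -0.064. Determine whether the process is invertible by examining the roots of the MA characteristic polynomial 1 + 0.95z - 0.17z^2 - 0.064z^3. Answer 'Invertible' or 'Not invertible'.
\text{Not invertible}

The MA(q) characteristic polynomial is P(z) = 1 + 0.95z - 0.17z^2 - 0.064z^3.
Invertibility requires all roots to lie outside the unit circle, i.e. |z| > 1 for every root.
Degree 3: look for a simple real root z0 first, then factor out (1 - z/z0) and solve the remaining quadratic.
Testing z0 = -5: P(-5) = 1 + (0.95)(-5) + (-0.17)(-5)^2 + (-0.064)(-5)^3
  = 1 + (-4.75) + (-4.25) + (8) = 0.  So z_0 = -5 is a root, |z_0| = 5.
Divide out the factor (1 + 0.2 z) = (1 - z/z0) (since 1/z0 = -0.2):
  P(z) = (1 + 0.2 z)(1 + (0.75) z + (-0.32) z^2)
  [check: z-coef 0.75 - (-0.2) = 0.95; z^2-coef -0.32 - (-0.2)(0.75) = -0.17; z^3-coef -(-0.2)(-0.32) = -0.064.]
Remaining roots from the quadratic factor 1 + (0.75) z + (-0.32) z^2:
  Set 1 + (0.75) z + (-0.32) z^2 = 0, i.e. a z^2 + b z + c = 0 with a = -0.32, b = 0.75, c = 1.
  Discriminant D = b^2 - 4ac = (0.75)^2 - 4*(-0.32)*1 = 0.5625 - (-1.28) = 1.8425.
  D >= 0, so the roots are real: z = (-b +/- sqrt(D)) / (2a) = (-0.75 +/- 1.357387) / (-0.64).
    z_1 = (-0.75 + 1.357387) / (-0.64) = -0.949,   |z_1| = 0.949.
    z_2 = (-0.75 - 1.357387) / (-0.64) = 3.2928,   |z_2| = 3.2928.
Moduli of all roots: 5.0000, 0.9490, 3.2928.
All moduli strictly greater than 1? No.
Verdict: Not invertible.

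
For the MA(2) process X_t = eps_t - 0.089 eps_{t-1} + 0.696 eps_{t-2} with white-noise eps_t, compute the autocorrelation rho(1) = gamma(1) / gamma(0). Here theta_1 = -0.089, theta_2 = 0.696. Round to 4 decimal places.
\rho(1) = -0.1011

For an MA(q) process with theta_0 = 1, the autocovariance is
  gamma(k) = sigma^2 * sum_{i=0..q-k} theta_i * theta_{i+k},
and rho(k) = gamma(k) / gamma(0). Sigma^2 cancels.
  numerator   = (1)*(-0.089) + (-0.089)*(0.696) = -0.150944.
  denominator = (1)^2 + (-0.089)^2 + (0.696)^2 = 1.492337.
  rho(1) = -0.150944 / 1.492337 = -0.1011.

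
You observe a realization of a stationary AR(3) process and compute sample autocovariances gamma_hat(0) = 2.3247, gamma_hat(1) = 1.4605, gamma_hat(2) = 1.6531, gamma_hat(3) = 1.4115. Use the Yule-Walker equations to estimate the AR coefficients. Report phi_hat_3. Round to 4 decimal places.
\hat\phi_{3} = 0.1490

The Yule-Walker equations for an AR(p) process read, in matrix form,
  Gamma_p phi = r_p,   with   (Gamma_p)_{ij} = gamma(|i - j|),
                       (r_p)_i = gamma(i),   i,j = 1..p.
Substitute the sample gammas (Toeplitz matrix and right-hand side of size 3):
  Gamma_p = [[2.3247, 1.4605, 1.6531], [1.4605, 2.3247, 1.4605], [1.6531, 1.4605, 2.3247]]
  r_p     = [1.4605, 1.6531, 1.4115]
Written out (R1..R3):
  (R1) 2.3247 phi_1 + 1.4605 phi_2 + 1.6531 phi_3 = 1.4605
  (R2) 1.4605 phi_1 + 2.3247 phi_2 + 1.4605 phi_3 = 1.6531
  (R3) 1.6531 phi_1 + 1.4605 phi_2 + 2.3247 phi_3 = 1.4115
Gaussian elimination:
  R2 <- R2 - (1.4605/2.3247) R1 = R2 - (0.628253) R1:  1.407136 phi_2 + 0.421935 phi_3 = 0.735536
  R3 <- R3 - (1.6531/2.3247) R1 = R3 - (0.711103) R1:  0.421935 phi_2 + 1.149176 phi_3 = 0.372935
  R3 <- R3 - (0.421935/1.407136) R2 = R3 - (0.299854) R2:  1.022658 phi_3 = 0.152382
Back-substitution:
  phi_hat_3 = 0.152382 / 1.022658 = 0.149005
  phi_hat_2 = (0.735536 - (0.421935)(0.149005)) / 1.407136 = 0.478039
  phi_hat_1 = (1.4605 - (1.4605)(0.478039) - (1.6531)(0.149005)) / 2.3247 = 0.221966
So phi_hat = [0.2220, 0.4780, 0.1490].
Therefore phi_hat_3 = 0.1490.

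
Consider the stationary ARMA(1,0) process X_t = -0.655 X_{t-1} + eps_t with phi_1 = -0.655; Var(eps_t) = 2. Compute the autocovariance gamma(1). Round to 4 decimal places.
\gamma(1) = -2.2943

Multiply the model equation by X_{t-k} and take expectations. With theta_0 = psi_0 = 1 and psi_j the MA(infinity) weights, this gives
  gamma(k) - sum_i phi_i gamma(k-i) = c_k,
  c_k = sigma^2 * sum_{j=k..q} theta_j psi_{j-k}   (c_k = 0 for k > q),
using gamma(-m) = gamma(m).
Pure AR (q = 0): c_0 = sigma^2 = 2, c_k = 0 for k >= 1.
Equations for k = 0 and k = 1 (AR order 1):
  gamma(0) = phi_1 gamma(1) + c_0
  gamma(1) = phi_1 gamma(0) + c_1
Substituting the second into the first: gamma(0) (1 - phi_1^2) = c_0 + phi_1 c_1, so
  gamma(0) = c_0 / (1 - phi_1^2) = 2 / (1 - (-0.655)^2) = 2 / 0.570975 = 3.50278.
  gamma(1) = phi_1 gamma(0) = (-0.655)(3.50278) = -2.294321.
Therefore gamma(1) = -2.2943 (to 4 decimal places).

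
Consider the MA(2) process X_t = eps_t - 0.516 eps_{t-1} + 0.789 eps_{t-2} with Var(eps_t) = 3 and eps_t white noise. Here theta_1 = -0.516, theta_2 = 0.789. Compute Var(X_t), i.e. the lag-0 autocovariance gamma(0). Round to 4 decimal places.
\gamma(0) = 5.6663

For an MA(q) process X_t = eps_t + sum_i theta_i eps_{t-i} with
Var(eps_t) = sigma^2, the variance is
  gamma(0) = sigma^2 * (1 + sum_i theta_i^2).
  sum_i theta_i^2 = (-0.516)^2 + (0.789)^2 = 0.266256 + 0.622521 = 0.888777.
  gamma(0) = 3 * (1 + 0.888777) = 3 * 1.888777 = 5.666331, which rounds to 5.6663.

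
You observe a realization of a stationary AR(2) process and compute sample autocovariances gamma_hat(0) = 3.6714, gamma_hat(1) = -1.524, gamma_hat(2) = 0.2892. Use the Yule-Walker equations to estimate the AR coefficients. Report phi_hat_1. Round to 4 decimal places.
\hat\phi_{1} = -0.4620

The Yule-Walker equations for an AR(p) process read, in matrix form,
  Gamma_p phi = r_p,   with   (Gamma_p)_{ij} = gamma(|i - j|),
                       (r_p)_i = gamma(i),   i,j = 1..p.
Substitute the sample gammas (Toeplitz matrix and right-hand side of size 2):
  Gamma_p = [[3.6714, -1.524], [-1.524, 3.6714]]
  r_p     = [-1.524, 0.2892]
Written out:
  3.6714 phi_1 - 1.524 phi_2 = -1.524
  -1.524 phi_1 + 3.6714 phi_2 = 0.2892
Solve by Cramer's rule:
  det = gamma(0)^2 - gamma(1)^2 = (3.6714)^2 - (-1.524)^2 = 13.47917796 - 2.322576 = 11.15660196
  phi_hat_1 = [gamma(1) gamma(0) - gamma(1) gamma(2)] / det = [(-1.524)(3.6714) - (-1.524)(0.2892)] / 11.15660196 = -5.1544728 / 11.15660196 = -0.462
  phi_hat_2 = [gamma(0) gamma(2) - gamma(1)^2] / det = [(3.6714)(0.2892) - (-1.524)^2] / 11.15660196 = -1.26080712 / 11.15660196 = -0.113
So phi_hat = [-0.4620, -0.1130].
Therefore phi_hat_1 = -0.4620.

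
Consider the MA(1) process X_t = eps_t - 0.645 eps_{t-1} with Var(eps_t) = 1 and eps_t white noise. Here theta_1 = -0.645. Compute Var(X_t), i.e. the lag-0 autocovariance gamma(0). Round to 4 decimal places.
\gamma(0) = 1.4160

For an MA(q) process X_t = eps_t + sum_i theta_i eps_{t-i} with
Var(eps_t) = sigma^2, the variance is
  gamma(0) = sigma^2 * (1 + sum_i theta_i^2).
  sum_i theta_i^2 = (-0.645)^2 = 0.416025.
  gamma(0) = 1 * (1 + 0.416025) = 1 * 1.416025 = 1.416025, which rounds to 1.4160.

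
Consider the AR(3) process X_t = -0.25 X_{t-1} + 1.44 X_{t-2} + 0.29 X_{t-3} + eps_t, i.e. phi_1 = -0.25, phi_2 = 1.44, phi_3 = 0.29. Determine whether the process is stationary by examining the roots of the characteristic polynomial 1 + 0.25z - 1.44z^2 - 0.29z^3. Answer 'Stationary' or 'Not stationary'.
\text{Not stationary}

The AR(p) characteristic polynomial is P(z) = 1 + 0.25z - 1.44z^2 - 0.29z^3.
Stationarity requires all roots to lie outside the unit circle, i.e. |z| > 1 for every root.
Degree 3: look for a simple real root z0 first, then factor out (1 - z/z0) and solve the remaining quadratic.
Testing z0 = -5: P(-5) = 1 + (0.25)(-5) + (-1.44)(-5)^2 + (-0.29)(-5)^3
  = 1 + (-1.25) + (-36) + (36.25) = 0.  So z_0 = -5 is a root, |z_0| = 5.
Divide out the factor (1 + 0.2 z) = (1 - z/z0) (since 1/z0 = -0.2):
  P(z) = (1 + 0.2 z)(1 + (0.05) z + (-1.45) z^2)
  [check: z-coef 0.05 - (-0.2) = 0.25; z^2-coef -1.45 - (-0.2)(0.05) = -1.44; z^3-coef -(-0.2)(-1.45) = -0.29.]
Remaining roots from the quadratic factor 1 + (0.05) z + (-1.45) z^2:
  Set 1 + (0.05) z + (-1.45) z^2 = 0, i.e. a z^2 + b z + c = 0 with a = -1.45, b = 0.05, c = 1.
  Discriminant D = b^2 - 4ac = (0.05)^2 - 4*(-1.45)*1 = 0.0025 - (-5.8) = 5.8025.
  D >= 0, so the roots are real: z = (-b +/- sqrt(D)) / (2a) = (-0.05 +/- 2.408838) / (-2.9).
    z_1 = (-0.05 + 2.408838) / (-2.9) = -0.8134,   |z_1| = 0.8134.
    z_2 = (-0.05 - 2.408838) / (-2.9) = 0.8479,   |z_2| = 0.8479.
Moduli of all roots: 5.0000, 0.8134, 0.8479.
All moduli strictly greater than 1? No.
Verdict: Not stationary.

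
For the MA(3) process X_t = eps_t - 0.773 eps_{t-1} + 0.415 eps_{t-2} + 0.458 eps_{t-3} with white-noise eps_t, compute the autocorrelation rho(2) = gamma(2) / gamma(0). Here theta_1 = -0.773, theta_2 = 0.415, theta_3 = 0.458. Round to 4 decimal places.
\rho(2) = 0.0308

For an MA(q) process with theta_0 = 1, the autocovariance is
  gamma(k) = sigma^2 * sum_{i=0..q-k} theta_i * theta_{i+k},
and rho(k) = gamma(k) / gamma(0). Sigma^2 cancels.
  numerator   = (1)*(0.415) + (-0.773)*(0.458) = 0.060966.
  denominator = (1)^2 + (-0.773)^2 + (0.415)^2 + (0.458)^2 = 1.979518.
  rho(2) = 0.060966 / 1.979518 = 0.0308.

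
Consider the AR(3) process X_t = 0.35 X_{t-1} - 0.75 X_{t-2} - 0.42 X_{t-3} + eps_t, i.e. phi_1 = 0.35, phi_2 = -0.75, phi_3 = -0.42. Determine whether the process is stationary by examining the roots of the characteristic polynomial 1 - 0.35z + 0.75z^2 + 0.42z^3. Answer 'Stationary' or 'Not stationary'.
\text{Not stationary}

The AR(p) characteristic polynomial is P(z) = 1 - 0.35z + 0.75z^2 + 0.42z^3.
Stationarity requires all roots to lie outside the unit circle, i.e. |z| > 1 for every root.
Degree 3: look for a simple real root z0 first, then factor out (1 - z/z0) and solve the remaining quadratic.
Testing z0 = -2.5: P(-2.5) = 1 + (-0.35)(-2.5) + (0.75)(-2.5)^2 + (0.42)(-2.5)^3
  = 1 + (0.875) + (4.6875) + (-6.5625) = 0.  So z_0 = -2.5 is a root, |z_0| = 2.5.
Divide out the factor (1 + 0.4 z) = (1 - z/z0) (since 1/z0 = -0.4):
  P(z) = (1 + 0.4 z)(1 + (-0.75) z + (1.05) z^2)
  [check: z-coef -0.75 - (-0.4) = -0.35; z^2-coef 1.05 - (-0.4)(-0.75) = 0.75; z^3-coef -(-0.4)(1.05) = 0.42.]
Remaining roots from the quadratic factor 1 + (-0.75) z + (1.05) z^2:
  Set 1 + (-0.75) z + (1.05) z^2 = 0, i.e. a z^2 + b z + c = 0 with a = 1.05, b = -0.75, c = 1.
  Discriminant D = b^2 - 4ac = (-0.75)^2 - 4*(1.05)*1 = 0.5625 - (4.2) = -3.6375.
  D < 0, so the roots are the complex-conjugate pair z = (-b +/- i sqrt(-D)) / (2a) = 0.3571 +/- 0.9082i.
  For a conjugate pair |z|^2 = z * conj(z) = (product of roots) = c/a = 1/(1.05) = 0.952381, so |z| = sqrt(0.952381) = 0.9759 for both roots.
Moduli of all roots: 2.5000, 0.9759, 0.9759.
All moduli strictly greater than 1? No.
Verdict: Not stationary.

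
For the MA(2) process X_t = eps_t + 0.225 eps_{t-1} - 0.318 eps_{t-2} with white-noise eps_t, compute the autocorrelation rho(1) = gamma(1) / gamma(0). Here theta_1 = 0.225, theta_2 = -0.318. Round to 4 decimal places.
\rho(1) = 0.1332

For an MA(q) process with theta_0 = 1, the autocovariance is
  gamma(k) = sigma^2 * sum_{i=0..q-k} theta_i * theta_{i+k},
and rho(k) = gamma(k) / gamma(0). Sigma^2 cancels.
  numerator   = (1)*(0.225) + (0.225)*(-0.318) = 0.15345.
  denominator = (1)^2 + (0.225)^2 + (-0.318)^2 = 1.151749.
  rho(1) = 0.15345 / 1.151749 = 0.1332.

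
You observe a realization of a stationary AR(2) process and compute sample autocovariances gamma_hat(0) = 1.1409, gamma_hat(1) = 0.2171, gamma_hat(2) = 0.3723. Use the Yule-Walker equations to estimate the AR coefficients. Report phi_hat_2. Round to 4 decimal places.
\hat\phi_{2} = 0.3010

The Yule-Walker equations for an AR(p) process read, in matrix form,
  Gamma_p phi = r_p,   with   (Gamma_p)_{ij} = gamma(|i - j|),
                       (r_p)_i = gamma(i),   i,j = 1..p.
Substitute the sample gammas (Toeplitz matrix and right-hand side of size 2):
  Gamma_p = [[1.1409, 0.2171], [0.2171, 1.1409]]
  r_p     = [0.2171, 0.3723]
Written out:
  1.1409 phi_1 + 0.2171 phi_2 = 0.2171
  0.2171 phi_1 + 1.1409 phi_2 = 0.3723
Solve by Cramer's rule:
  det = gamma(0)^2 - gamma(1)^2 = (1.1409)^2 - (0.2171)^2 = 1.30165281 - 0.04713241 = 1.2545204
  phi_hat_1 = [gamma(1) gamma(0) - gamma(1) gamma(2)] / det = [(0.2171)(1.1409) - (0.2171)(0.3723)] / 1.2545204 = 0.16686306 / 1.2545204 = 0.133
  phi_hat_2 = [gamma(0) gamma(2) - gamma(1)^2] / det = [(1.1409)(0.3723) - (0.2171)^2] / 1.2545204 = 0.37762466 / 1.2545204 = 0.301
So phi_hat = [0.1330, 0.3010].
Therefore phi_hat_2 = 0.3010.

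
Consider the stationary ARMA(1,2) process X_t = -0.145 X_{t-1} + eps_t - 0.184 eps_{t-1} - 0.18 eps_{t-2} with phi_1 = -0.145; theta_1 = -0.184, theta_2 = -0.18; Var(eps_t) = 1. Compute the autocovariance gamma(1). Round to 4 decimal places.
\gamma(1) = -0.2881

Multiply the model equation by X_{t-k} and take expectations. With theta_0 = psi_0 = 1 and psi_j the MA(infinity) weights, this gives
  gamma(k) - sum_i phi_i gamma(k-i) = c_k,
  c_k = sigma^2 * sum_{j=k..q} theta_j psi_{j-k}   (c_k = 0 for k > q),
using gamma(-m) = gamma(m).
psi-weights needed (psi_j = theta_j + sum_i phi_i psi_{j-i}):
  psi_1 = theta_1 + phi_1 = -0.184 + (-0.145) = -0.329
  psi_2 = theta_2 + phi_1 psi_1 = -0.18 + (-0.145)(-0.329) = -0.132295
Right-hand sides:
  c_0 = sigma^2 (1 + theta_1 psi_1 + theta_2 psi_2) = 1 * (1 + (-0.184)(-0.329) + (-0.18)(-0.132295)) = 1 * 1.084349 = 1.084349
  c_1 = sigma^2 (theta_1 + theta_2 psi_1) = 1 * (-0.184 + (-0.18)(-0.329)) = -0.12478
  c_2 = sigma^2 theta_2 = 1 * (-0.18) = -0.18
Equations for k = 0 and k = 1 (AR order 1):
  gamma(0) = phi_1 gamma(1) + c_0
  gamma(1) = phi_1 gamma(0) + c_1
Substituting the second into the first: gamma(0) (1 - phi_1^2) = c_0 + phi_1 c_1, so
  gamma(0) = (c_0 + phi_1 c_1) / (1 - phi_1^2) = (1.084349 + (-0.145)(-0.12478)) / (1 - (-0.145)^2) = 1.102442 / 0.978975 = 1.126119.
  gamma(1) = phi_1 gamma(0) + c_1 = (-0.145)(1.126119) + (-0.12478) = -0.288067.
Therefore gamma(1) = -0.2881 (to 4 decimal places).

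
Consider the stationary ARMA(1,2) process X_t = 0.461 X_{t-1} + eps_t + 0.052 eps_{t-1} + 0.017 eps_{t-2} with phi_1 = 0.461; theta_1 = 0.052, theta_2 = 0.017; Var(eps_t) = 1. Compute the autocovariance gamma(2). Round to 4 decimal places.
\gamma(2) = 0.3308

Multiply the model equation by X_{t-k} and take expectations. With theta_0 = psi_0 = 1 and psi_j the MA(infinity) weights, this gives
  gamma(k) - sum_i phi_i gamma(k-i) = c_k,
  c_k = sigma^2 * sum_{j=k..q} theta_j psi_{j-k}   (c_k = 0 for k > q),
using gamma(-m) = gamma(m).
psi-weights needed (psi_j = theta_j + sum_i phi_i psi_{j-i}):
  psi_1 = theta_1 + phi_1 = 0.052 + (0.461) = 0.513
  psi_2 = theta_2 + phi_1 psi_1 = 0.017 + (0.461)(0.513) = 0.253493
Right-hand sides:
  c_0 = sigma^2 (1 + theta_1 psi_1 + theta_2 psi_2) = 1 * (1 + (0.052)(0.513) + (0.017)(0.253493)) = 1 * 1.030985 = 1.030985
  c_1 = sigma^2 (theta_1 + theta_2 psi_1) = 1 * (0.052 + (0.017)(0.513)) = 0.060721
  c_2 = sigma^2 theta_2 = 1 * (0.017) = 0.017
Equations for k = 0 and k = 1 (AR order 1):
  gamma(0) = phi_1 gamma(1) + c_0
  gamma(1) = phi_1 gamma(0) + c_1
Substituting the second into the first: gamma(0) (1 - phi_1^2) = c_0 + phi_1 c_1, so
  gamma(0) = (c_0 + phi_1 c_1) / (1 - phi_1^2) = (1.030985 + (0.461)(0.060721)) / (1 - (0.461)^2) = 1.058978 / 0.787479 = 1.34477.
  gamma(1) = phi_1 gamma(0) + c_1 = (0.461)(1.34477) + (0.060721) = 0.68066.
For k = 2: gamma(2) = phi_1 gamma(1) + c_2
  = (0.461)(0.68066) + (0.017) = 0.330784.
Therefore gamma(2) = 0.3308 (to 4 decimal places).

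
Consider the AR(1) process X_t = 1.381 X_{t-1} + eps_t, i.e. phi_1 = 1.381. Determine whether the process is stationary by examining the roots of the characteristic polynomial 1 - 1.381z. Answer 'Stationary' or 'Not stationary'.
\text{Not stationary}

The AR(p) characteristic polynomial is P(z) = 1 - 1.381z.
Stationarity requires all roots to lie outside the unit circle, i.e. |z| > 1 for every root.
This is linear in z: 1 + (-1.381) z = 0  =>  z = -1/(-1.381) = 0.724113,  |z| = 0.724113.
Moduli of all roots: 0.7241.
All moduli strictly greater than 1? No.
Verdict: Not stationary.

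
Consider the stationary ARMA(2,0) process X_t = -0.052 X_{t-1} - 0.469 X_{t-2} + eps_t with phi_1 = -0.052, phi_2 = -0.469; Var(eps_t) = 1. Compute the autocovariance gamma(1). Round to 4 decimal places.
\gamma(1) = -0.0454

Multiply the model equation by X_{t-k} and take expectations. With theta_0 = psi_0 = 1 and psi_j the MA(infinity) weights, this gives
  gamma(k) - sum_i phi_i gamma(k-i) = c_k,
  c_k = sigma^2 * sum_{j=k..q} theta_j psi_{j-k}   (c_k = 0 for k > q),
using gamma(-m) = gamma(m).
Pure AR (q = 0): c_0 = sigma^2 = 1, c_k = 0 for k >= 1.
Equations for k = 0, 1, 2 (AR order 2, c_2 = 0):
  (E0) gamma(0) = phi_1 gamma(1) + phi_2 gamma(2) + c_0
  (E1) gamma(1) = phi_1 gamma(0) + phi_2 gamma(1) + c_1
  (E2) gamma(2) = phi_1 gamma(1) + phi_2 gamma(0)
From (E1): gamma(1) = A gamma(0) + B with
  A = phi_1 / (1 - phi_2) = -0.052 / 1.469 = -0.035398,   B = c_1 / (1 - phi_2) = 0 / 1.469 = 0.
Insert (E2) into (E0): gamma(0) (1 - phi_2^2) = phi_1 (1 + phi_2) gamma(1) + c_0.
  phi_1 (1 + phi_2) = (-0.052)(0.531) = -0.027612,   1 - phi_2^2 = 0.780039.
Replace gamma(1) by A gamma(0) + B and collect gamma(0):
  gamma(0) [0.780039 - (-0.027612)(-0.035398)] = c_0 = 1
  gamma(0) * 0.779062 = 1
  gamma(0) = 1 / 0.779062 = 1.283596.
  gamma(1) = A gamma(0) = (-0.035398)(1.283596) = -0.045437.
Therefore gamma(1) = -0.0454 (to 4 decimal places).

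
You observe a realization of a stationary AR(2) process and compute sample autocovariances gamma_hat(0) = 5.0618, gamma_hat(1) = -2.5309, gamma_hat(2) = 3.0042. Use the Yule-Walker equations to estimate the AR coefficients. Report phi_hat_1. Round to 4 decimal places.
\hat\phi_{1} = -0.2710

The Yule-Walker equations for an AR(p) process read, in matrix form,
  Gamma_p phi = r_p,   with   (Gamma_p)_{ij} = gamma(|i - j|),
                       (r_p)_i = gamma(i),   i,j = 1..p.
Substitute the sample gammas (Toeplitz matrix and right-hand side of size 2):
  Gamma_p = [[5.0618, -2.5309], [-2.5309, 5.0618]]
  r_p     = [-2.5309, 3.0042]
Written out:
  5.0618 phi_1 - 2.5309 phi_2 = -2.5309
  -2.5309 phi_1 + 5.0618 phi_2 = 3.0042
Solve by Cramer's rule:
  det = gamma(0)^2 - gamma(1)^2 = (5.0618)^2 - (-2.5309)^2 = 25.62181924 - 6.40545481 = 19.21636443
  phi_hat_1 = [gamma(1) gamma(0) - gamma(1) gamma(2)] / det = [(-2.5309)(5.0618) - (-2.5309)(3.0042)] / 19.21636443 = -5.20757984 / 19.21636443 = -0.271
  phi_hat_2 = [gamma(0) gamma(2) - gamma(1)^2] / det = [(5.0618)(3.0042) - (-2.5309)^2] / 19.21636443 = 8.80120475 / 19.21636443 = 0.458
So phi_hat = [-0.2710, 0.4580].
Therefore phi_hat_1 = -0.2710.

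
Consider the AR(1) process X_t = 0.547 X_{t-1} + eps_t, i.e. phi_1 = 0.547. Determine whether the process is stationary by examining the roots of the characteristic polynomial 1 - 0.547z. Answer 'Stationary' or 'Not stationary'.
\text{Stationary}

The AR(p) characteristic polynomial is P(z) = 1 - 0.547z.
Stationarity requires all roots to lie outside the unit circle, i.e. |z| > 1 for every root.
This is linear in z: 1 + (-0.547) z = 0  =>  z = -1/(-0.547) = 1.828154,  |z| = 1.828154.
Moduli of all roots: 1.8282.
All moduli strictly greater than 1? Yes.
Verdict: Stationary.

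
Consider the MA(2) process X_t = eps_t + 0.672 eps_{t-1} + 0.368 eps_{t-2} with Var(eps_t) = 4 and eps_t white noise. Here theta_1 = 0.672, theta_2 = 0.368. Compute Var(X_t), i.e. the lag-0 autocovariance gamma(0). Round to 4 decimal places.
\gamma(0) = 6.3480

For an MA(q) process X_t = eps_t + sum_i theta_i eps_{t-i} with
Var(eps_t) = sigma^2, the variance is
  gamma(0) = sigma^2 * (1 + sum_i theta_i^2).
  sum_i theta_i^2 = (0.672)^2 + (0.368)^2 = 0.451584 + 0.135424 = 0.587008.
  gamma(0) = 4 * (1 + 0.587008) = 4 * 1.587008 = 6.348032, which rounds to 6.3480.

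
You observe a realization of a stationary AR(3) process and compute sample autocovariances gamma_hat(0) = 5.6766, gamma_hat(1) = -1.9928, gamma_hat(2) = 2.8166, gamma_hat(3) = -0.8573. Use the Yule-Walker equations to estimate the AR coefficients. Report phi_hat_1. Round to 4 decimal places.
\hat\phi_{1} = -0.2600

The Yule-Walker equations for an AR(p) process read, in matrix form,
  Gamma_p phi = r_p,   with   (Gamma_p)_{ij} = gamma(|i - j|),
                       (r_p)_i = gamma(i),   i,j = 1..p.
Substitute the sample gammas (Toeplitz matrix and right-hand side of size 3):
  Gamma_p = [[5.6766, -1.9928, 2.8166], [-1.9928, 5.6766, -1.9928], [2.8166, -1.9928, 5.6766]]
  r_p     = [-1.9928, 2.8166, -0.8573]
Written out (R1..R3):
  (R1) 5.6766 phi_1 - 1.9928 phi_2 + 2.8166 phi_3 = -1.9928
  (R2) -1.9928 phi_1 + 5.6766 phi_2 - 1.9928 phi_3 = 2.8166
  (R3) 2.8166 phi_1 - 1.9928 phi_2 + 5.6766 phi_3 = -0.8573
Gaussian elimination:
  R2 <- R2 - (-1.9928/5.6766) R1 = R2 - (-0.351055) R1:  4.977017 phi_2 - 1.004018 phi_3 = 2.117017
  R3 <- R3 - (2.8166/5.6766) R1 = R3 - (0.496177) R1:  -1.004018 phi_2 + 4.279067 phi_3 = 0.131482
  R3 <- R3 - (-1.004018/4.977017) R2 = R3 - (-0.201731) R2:  4.076526 phi_3 = 0.55855
Back-substitution:
  phi_hat_3 = 0.55855 / 4.076526 = 0.137016
  phi_hat_2 = (2.117017 - (-1.004018)(0.137016)) / 4.977017 = 0.452999
  phi_hat_1 = (-1.9928 - (-1.9928)(0.452999) - (2.8166)(0.137016)) / 5.6766 = -0.260012
So phi_hat = [-0.2600, 0.4530, 0.1370].
Therefore phi_hat_1 = -0.2600.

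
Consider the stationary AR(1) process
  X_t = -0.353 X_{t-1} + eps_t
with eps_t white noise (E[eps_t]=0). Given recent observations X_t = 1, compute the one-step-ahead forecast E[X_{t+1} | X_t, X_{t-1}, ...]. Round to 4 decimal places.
E[X_{t+1} \mid \mathcal F_t] = -0.3530

For an AR(p) model X_t = c + sum_i phi_i X_{t-i} + eps_t, the
one-step-ahead conditional mean is
  E[X_{t+1} | X_t, ...] = c + sum_i phi_i X_{t+1-i}.
Substitute known values:
  E[X_{t+1} | ...] = (-0.353) * (1)
                   = -0.3530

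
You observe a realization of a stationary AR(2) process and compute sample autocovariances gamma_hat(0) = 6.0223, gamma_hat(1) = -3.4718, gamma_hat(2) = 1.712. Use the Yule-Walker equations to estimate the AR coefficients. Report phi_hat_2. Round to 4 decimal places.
\hat\phi_{2} = -0.0720

The Yule-Walker equations for an AR(p) process read, in matrix form,
  Gamma_p phi = r_p,   with   (Gamma_p)_{ij} = gamma(|i - j|),
                       (r_p)_i = gamma(i),   i,j = 1..p.
Substitute the sample gammas (Toeplitz matrix and right-hand side of size 2):
  Gamma_p = [[6.0223, -3.4718], [-3.4718, 6.0223]]
  r_p     = [-3.4718, 1.712]
Written out:
  6.0223 phi_1 - 3.4718 phi_2 = -3.4718
  -3.4718 phi_1 + 6.0223 phi_2 = 1.712
Solve by Cramer's rule:
  det = gamma(0)^2 - gamma(1)^2 = (6.0223)^2 - (-3.4718)^2 = 36.26809729 - 12.05339524 = 24.21470205
  phi_hat_1 = [gamma(1) gamma(0) - gamma(1) gamma(2)] / det = [(-3.4718)(6.0223) - (-3.4718)(1.712)] / 24.21470205 = -14.96449954 / 24.21470205 = -0.618
  phi_hat_2 = [gamma(0) gamma(2) - gamma(1)^2] / det = [(6.0223)(1.712) - (-3.4718)^2] / 24.21470205 = -1.74321764 / 24.21470205 = -0.072
So phi_hat = [-0.6180, -0.0720].
Therefore phi_hat_2 = -0.0720.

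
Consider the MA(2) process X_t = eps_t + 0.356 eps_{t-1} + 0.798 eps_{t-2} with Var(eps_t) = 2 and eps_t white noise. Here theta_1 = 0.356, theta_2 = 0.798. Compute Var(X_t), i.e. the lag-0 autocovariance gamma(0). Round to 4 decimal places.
\gamma(0) = 3.5271

For an MA(q) process X_t = eps_t + sum_i theta_i eps_{t-i} with
Var(eps_t) = sigma^2, the variance is
  gamma(0) = sigma^2 * (1 + sum_i theta_i^2).
  sum_i theta_i^2 = (0.356)^2 + (0.798)^2 = 0.126736 + 0.636804 = 0.76354.
  gamma(0) = 2 * (1 + 0.76354) = 2 * 1.76354 = 3.52708, which rounds to 3.5271.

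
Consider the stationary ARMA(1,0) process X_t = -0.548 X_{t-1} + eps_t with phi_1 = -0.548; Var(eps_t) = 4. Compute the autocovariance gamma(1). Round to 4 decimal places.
\gamma(1) = -3.1328

Multiply the model equation by X_{t-k} and take expectations. With theta_0 = psi_0 = 1 and psi_j the MA(infinity) weights, this gives
  gamma(k) - sum_i phi_i gamma(k-i) = c_k,
  c_k = sigma^2 * sum_{j=k..q} theta_j psi_{j-k}   (c_k = 0 for k > q),
using gamma(-m) = gamma(m).
Pure AR (q = 0): c_0 = sigma^2 = 4, c_k = 0 for k >= 1.
Equations for k = 0 and k = 1 (AR order 1):
  gamma(0) = phi_1 gamma(1) + c_0
  gamma(1) = phi_1 gamma(0) + c_1
Substituting the second into the first: gamma(0) (1 - phi_1^2) = c_0 + phi_1 c_1, so
  gamma(0) = c_0 / (1 - phi_1^2) = 4 / (1 - (-0.548)^2) = 4 / 0.699696 = 5.716768.
  gamma(1) = phi_1 gamma(0) = (-0.548)(5.716768) = -3.132789.
Therefore gamma(1) = -3.1328 (to 4 decimal places).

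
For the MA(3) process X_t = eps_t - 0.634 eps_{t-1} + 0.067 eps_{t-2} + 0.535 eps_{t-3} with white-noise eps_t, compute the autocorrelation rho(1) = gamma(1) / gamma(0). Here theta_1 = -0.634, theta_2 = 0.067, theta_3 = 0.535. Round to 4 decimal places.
\rho(1) = -0.3785

For an MA(q) process with theta_0 = 1, the autocovariance is
  gamma(k) = sigma^2 * sum_{i=0..q-k} theta_i * theta_{i+k},
and rho(k) = gamma(k) / gamma(0). Sigma^2 cancels.
  numerator   = (1)*(-0.634) + (-0.634)*(0.067) + (0.067)*(0.535) = -0.640633.
  denominator = (1)^2 + (-0.634)^2 + (0.067)^2 + (0.535)^2 = 1.69267.
  rho(1) = -0.640633 / 1.69267 = -0.3785.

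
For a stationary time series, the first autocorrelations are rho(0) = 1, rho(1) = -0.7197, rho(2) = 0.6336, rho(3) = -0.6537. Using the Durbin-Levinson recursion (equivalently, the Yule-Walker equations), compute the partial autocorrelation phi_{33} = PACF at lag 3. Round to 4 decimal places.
\phi_{33} = -0.2959

The PACF at lag k is phi_{kk}, the last component of the solution
to the Yule-Walker system G_k phi = r_k where
  (G_k)_{ij} = rho(|i - j|), (r_k)_i = rho(i), i,j = 1..k.
Equivalently, Durbin-Levinson gives phi_{kk} iteratively:
  phi_{11} = rho(1)
  phi_{kk} = [rho(k) - sum_{j=1..k-1} phi_{k-1,j} rho(k-j)]
            / [1 - sum_{j=1..k-1} phi_{k-1,j} rho(j)],
  phi_{k,j} = phi_{k-1,j} - phi_{kk} phi_{k-1,k-j},  j = 1..k-1.
Step k = 1:
  phi_11 = rho(1) = -0.7197.
Step k = 2:
  phi_22 = [rho(2) - phi_11 rho(1)] / [1 - phi_11 rho(1)] = [0.6336 - (-0.7197)(-0.7197)] / [1 - (-0.7197)(-0.7197)]
         = 0.11563191 / 0.48203191 = 0.239884.
  Update: phi_21 = phi_11 - phi_22 phi_11 = -0.7197 - (0.239884)(-0.7197) = -0.547055.
Step k = 3:
  phi_33 = [rho(3) - phi_21 rho(2) - phi_22 rho(1)] / [1 - phi_21 rho(1) - phi_22 rho(2)]
    numerator   = -0.6537 - (-0.547055)(0.6336) - (0.239884)(-0.7197) = -0.13444104
    denominator = 1 - (-0.547055)(-0.7197) - (0.239884)(0.6336) = 0.45429362
  phi_33 = -0.13444104 / 0.45429362 = -0.2959.
Therefore phi_{33} = -0.2959.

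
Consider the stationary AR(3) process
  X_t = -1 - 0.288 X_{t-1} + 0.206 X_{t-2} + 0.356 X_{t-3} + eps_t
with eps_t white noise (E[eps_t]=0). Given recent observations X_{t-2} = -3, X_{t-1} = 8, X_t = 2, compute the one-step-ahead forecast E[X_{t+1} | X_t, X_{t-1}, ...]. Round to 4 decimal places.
E[X_{t+1} \mid \mathcal F_t] = -0.9960

For an AR(p) model X_t = c + sum_i phi_i X_{t-i} + eps_t, the
one-step-ahead conditional mean is
  E[X_{t+1} | X_t, ...] = c + sum_i phi_i X_{t+1-i}.
Substitute known values:
  E[X_{t+1} | ...] = -1 + (-0.288) * (2) + (0.206) * (8) + (0.356) * (-3)
                   = -0.9960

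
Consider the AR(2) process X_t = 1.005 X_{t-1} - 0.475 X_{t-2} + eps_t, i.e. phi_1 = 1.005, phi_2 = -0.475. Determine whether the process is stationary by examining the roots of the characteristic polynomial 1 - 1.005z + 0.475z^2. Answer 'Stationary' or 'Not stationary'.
\text{Stationary}

The AR(p) characteristic polynomial is P(z) = 1 - 1.005z + 0.475z^2.
Stationarity requires all roots to lie outside the unit circle, i.e. |z| > 1 for every root.
Set 1 + (-1.005) z + (0.475) z^2 = 0, i.e. a z^2 + b z + c = 0 with a = 0.475, b = -1.005, c = 1.
Discriminant D = b^2 - 4ac = (-1.005)^2 - 4*(0.475)*1 = 1.010025 - (1.9) = -0.889975.
D < 0, so the roots are the complex-conjugate pair z = (-b +/- i sqrt(-D)) / (2a) = 1.0579 +/- 0.993i.
For a conjugate pair |z|^2 = z * conj(z) = (product of roots) = c/a = 1/(0.475) = 2.105263, so |z| = sqrt(2.105263) = 1.451 for both roots.
Moduli of all roots: 1.4510, 1.4510.
All moduli strictly greater than 1? Yes.
Verdict: Stationary.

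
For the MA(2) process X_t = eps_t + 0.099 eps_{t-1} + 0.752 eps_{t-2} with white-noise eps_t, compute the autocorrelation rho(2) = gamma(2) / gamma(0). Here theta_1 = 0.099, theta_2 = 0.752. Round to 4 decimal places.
\rho(2) = 0.4774

For an MA(q) process with theta_0 = 1, the autocovariance is
  gamma(k) = sigma^2 * sum_{i=0..q-k} theta_i * theta_{i+k},
and rho(k) = gamma(k) / gamma(0). Sigma^2 cancels.
  numerator   = (1)*(0.752) = 0.752.
  denominator = (1)^2 + (0.099)^2 + (0.752)^2 = 1.575305.
  rho(2) = 0.752 / 1.575305 = 0.4774.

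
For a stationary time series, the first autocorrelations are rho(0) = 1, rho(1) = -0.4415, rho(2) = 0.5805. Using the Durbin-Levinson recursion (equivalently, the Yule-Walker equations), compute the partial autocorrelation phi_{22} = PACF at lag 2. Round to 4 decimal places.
\phi_{22} = 0.4789

The PACF at lag k is phi_{kk}, the last component of the solution
to the Yule-Walker system G_k phi = r_k where
  (G_k)_{ij} = rho(|i - j|), (r_k)_i = rho(i), i,j = 1..k.
Equivalently, Durbin-Levinson gives phi_{kk} iteratively:
  phi_{11} = rho(1)
  phi_{kk} = [rho(k) - sum_{j=1..k-1} phi_{k-1,j} rho(k-j)]
            / [1 - sum_{j=1..k-1} phi_{k-1,j} rho(j)],
  phi_{k,j} = phi_{k-1,j} - phi_{kk} phi_{k-1,k-j},  j = 1..k-1.
Step k = 1:
  phi_11 = rho(1) = -0.4415.
Step k = 2:
  phi_22 = [rho(2) - phi_11 rho(1)] / [1 - phi_11 rho(1)] = [0.5805 - (-0.4415)(-0.4415)] / [1 - (-0.4415)(-0.4415)]
         = 0.38557775 / 0.80507775 = 0.4789.
Therefore phi_{22} = 0.4789.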